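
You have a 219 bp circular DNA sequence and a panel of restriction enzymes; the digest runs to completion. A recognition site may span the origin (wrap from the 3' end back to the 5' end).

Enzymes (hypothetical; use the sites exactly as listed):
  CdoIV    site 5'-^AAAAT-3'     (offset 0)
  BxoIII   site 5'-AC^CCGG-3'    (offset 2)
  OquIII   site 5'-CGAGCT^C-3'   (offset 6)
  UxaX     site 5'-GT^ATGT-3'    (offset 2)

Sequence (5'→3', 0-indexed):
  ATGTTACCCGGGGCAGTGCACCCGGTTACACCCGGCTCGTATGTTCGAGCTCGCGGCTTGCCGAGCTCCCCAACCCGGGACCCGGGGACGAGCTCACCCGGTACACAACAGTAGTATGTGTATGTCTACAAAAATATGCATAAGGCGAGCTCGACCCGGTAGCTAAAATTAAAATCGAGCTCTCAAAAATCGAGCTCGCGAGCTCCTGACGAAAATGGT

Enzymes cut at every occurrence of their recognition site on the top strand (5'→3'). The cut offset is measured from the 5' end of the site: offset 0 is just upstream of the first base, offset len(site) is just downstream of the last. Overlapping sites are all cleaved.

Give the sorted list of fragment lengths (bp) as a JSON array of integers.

Per-enzyme occurrences:
  CdoIV (AAAAT, off=0): starts [130, 164, 170, 185, 211] → cuts [130, 164, 170, 185, 211]
  BxoIII (ACCCGG, off=2): starts [5, 19, 29, 72, 79, 95, 153] → cuts [7, 21, 31, 74, 81, 97, 155]
  OquIII (CGAGCTC, off=6): starts [45, 61, 88, 145, 175, 190, 198] → cuts [51, 67, 94, 151, 181, 196, 204]
  UxaX (GTATGT, off=2): starts [38, 113, 119, 217] → cuts [0, 40, 115, 121]

Pooled cuts: [0, 7, 21, 31, 40, 51, 67, 74, 81, 94, 97, 115, 121, 130, 151, 155, 164, 170, 181, 185, 196, 204, 211]

Fragments:
  0→7: 7 bp
  7→21: 14 bp
  21→31: 10 bp
  31→40: 9 bp
  40→51: 11 bp
  51→67: 16 bp
  67→74: 7 bp
  74→81: 7 bp
  81→94: 13 bp
  94→97: 3 bp
  97→115: 18 bp
  115→121: 6 bp
  121→130: 9 bp
  130→151: 21 bp
  151→155: 4 bp
  155→164: 9 bp
  164→170: 6 bp
  170→181: 11 bp
  181→185: 4 bp
  185→196: 11 bp
  196→204: 8 bp
  204→211: 7 bp
  211→0 (wrap): 219-211+0 = 8 bp

[3,4,4,6,6,7,7,7,7,8,8,9,9,9,10,11,11,11,13,14,16,18,21]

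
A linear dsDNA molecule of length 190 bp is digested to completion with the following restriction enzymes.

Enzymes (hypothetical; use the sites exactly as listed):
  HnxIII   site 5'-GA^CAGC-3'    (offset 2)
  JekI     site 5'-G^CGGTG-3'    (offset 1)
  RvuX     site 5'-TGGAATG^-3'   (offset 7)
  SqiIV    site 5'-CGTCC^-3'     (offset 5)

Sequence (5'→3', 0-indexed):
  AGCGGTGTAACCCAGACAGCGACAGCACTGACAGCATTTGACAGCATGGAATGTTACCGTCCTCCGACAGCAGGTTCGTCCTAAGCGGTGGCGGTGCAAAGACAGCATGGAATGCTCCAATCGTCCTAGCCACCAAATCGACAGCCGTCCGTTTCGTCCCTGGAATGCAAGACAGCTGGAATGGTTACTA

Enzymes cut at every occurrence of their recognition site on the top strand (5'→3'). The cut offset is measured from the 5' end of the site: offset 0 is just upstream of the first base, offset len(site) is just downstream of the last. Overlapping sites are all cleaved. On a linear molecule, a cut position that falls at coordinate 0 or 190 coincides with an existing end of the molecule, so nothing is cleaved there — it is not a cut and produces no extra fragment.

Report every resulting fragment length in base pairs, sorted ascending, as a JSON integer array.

[2,4,5,5,6,6,7,8,9,9,9,9,10,11,11,12,12,12,14,14,15]

Per-enzyme occurrences:
  HnxIII (GACAGC, off=2): starts [14, 20, 29, 39, 65, 100, 139, 170] → cuts [16, 22, 31, 41, 67, 102, 141, 172]
  JekI (GCGGTG, off=1): starts [1, 84, 90] → cuts [2, 85, 91]
  RvuX (TGGAATG, off=7): starts [46, 107, 160, 176] → cuts [53, 114, 167, 183]
  SqiIV (CGTCC, off=5): starts [57, 76, 121, 145, 154] → cuts [62, 81, 126, 150, 159]

All cut coordinates (distinct, sorted): [2, 16, 22, 31, 41, 53, 62, 67, 81, 85, 91, 102, 114, 126, 141, 150, 159, 167, 172, 183]

Fragment lengths:
  [0,2): 2 bp
  [2,16): 14 bp
  [16,22): 6 bp
  [22,31): 9 bp
  [31,41): 10 bp
  [41,53): 12 bp
  [53,62): 9 bp
  [62,67): 5 bp
  [67,81): 14 bp
  [81,85): 4 bp
  [85,91): 6 bp
  [91,102): 11 bp
  [102,114): 12 bp
  [114,126): 12 bp
  [126,141): 15 bp
  [141,150): 9 bp
  [150,159): 9 bp
  [159,167): 8 bp
  [167,172): 5 bp
  [172,183): 11 bp
  [183,190): 7 bp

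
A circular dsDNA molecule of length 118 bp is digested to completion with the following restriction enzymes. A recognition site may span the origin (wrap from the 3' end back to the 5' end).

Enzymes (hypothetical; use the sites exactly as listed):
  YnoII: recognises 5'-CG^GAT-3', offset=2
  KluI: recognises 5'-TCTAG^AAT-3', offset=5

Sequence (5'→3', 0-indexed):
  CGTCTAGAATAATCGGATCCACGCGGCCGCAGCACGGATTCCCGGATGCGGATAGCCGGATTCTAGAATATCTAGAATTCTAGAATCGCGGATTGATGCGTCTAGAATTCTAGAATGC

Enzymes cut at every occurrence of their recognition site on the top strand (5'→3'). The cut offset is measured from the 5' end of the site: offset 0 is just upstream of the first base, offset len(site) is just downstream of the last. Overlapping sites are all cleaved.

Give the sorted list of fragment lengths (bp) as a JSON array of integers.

[6,7,8,8,8,8,8,8,9,12,15,21]

Scan for sites:
  YnoII (CGGAT, off=2): starts [13, 34, 42, 48, 56, 88] → cuts [15, 36, 44, 50, 58, 90]
  KluI (TCTAGAAT, off=5): starts [2, 61, 70, 78, 100, 108] → cuts [7, 66, 75, 83, 105, 113]

All cut coordinates (distinct, sorted): [7, 15, 36, 44, 50, 58, 66, 75, 83, 90, 105, 113]

Fragment lengths:
  7→15: 8 bp
  15→36: 21 bp
  36→44: 8 bp
  44→50: 6 bp
  50→58: 8 bp
  58→66: 8 bp
  66→75: 9 bp
  75→83: 8 bp
  83→90: 7 bp
  90→105: 15 bp
  105→113: 8 bp
  113→7 (wrap): 118-113+7 = 12 bp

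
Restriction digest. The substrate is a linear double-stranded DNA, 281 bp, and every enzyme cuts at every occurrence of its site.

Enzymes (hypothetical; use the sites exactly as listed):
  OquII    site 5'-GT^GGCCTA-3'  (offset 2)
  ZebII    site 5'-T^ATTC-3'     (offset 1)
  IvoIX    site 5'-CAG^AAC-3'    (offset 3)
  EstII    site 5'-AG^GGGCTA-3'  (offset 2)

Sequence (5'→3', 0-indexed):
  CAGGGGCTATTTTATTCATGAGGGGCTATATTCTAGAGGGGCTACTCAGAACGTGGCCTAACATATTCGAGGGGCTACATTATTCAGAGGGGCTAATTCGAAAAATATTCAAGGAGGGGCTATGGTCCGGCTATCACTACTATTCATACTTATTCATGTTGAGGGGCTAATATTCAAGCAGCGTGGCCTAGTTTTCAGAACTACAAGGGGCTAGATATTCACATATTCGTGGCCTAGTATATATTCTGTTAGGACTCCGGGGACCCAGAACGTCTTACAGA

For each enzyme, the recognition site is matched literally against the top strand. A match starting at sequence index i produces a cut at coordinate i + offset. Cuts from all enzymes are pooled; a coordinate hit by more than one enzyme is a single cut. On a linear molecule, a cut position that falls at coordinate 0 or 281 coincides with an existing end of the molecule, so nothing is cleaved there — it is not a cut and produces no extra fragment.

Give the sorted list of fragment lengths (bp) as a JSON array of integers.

Scan for sites:
  OquII GTGGCCTA/2: at [52, 182, 228] ⇒ [54, 184, 230]
  ZebII TATTC/1: at [12, 28, 63, 80, 105, 140, 150, 170, 215, 223, 241] ⇒ [13, 29, 64, 81, 106, 141, 151, 171, 216, 224, 242]
  IvoIX CAGAAC/3: at [46, 195, 265] ⇒ [49, 198, 268]
  EstII AGGGGCTA/2: at [1, 20, 36, 69, 87, 114, 161, 205] ⇒ [3, 22, 38, 71, 89, 116, 163, 207]

Pooled cuts: [3, 13, 22, 29, 38, 49, 54, 64, 71, 81, 89, 106, 116, 141, 151, 163, 171, 184, 198, 207, 216, 224, 230, 242, 268]

Fragment lengths:
  [0,3): 3 bp
  [3,13): 10 bp
  [13,22): 9 bp
  [22,29): 7 bp
  [29,38): 9 bp
  [38,49): 11 bp
  [49,54): 5 bp
  [54,64): 10 bp
  [64,71): 7 bp
  [71,81): 10 bp
  [81,89): 8 bp
  [89,106): 17 bp
  [106,116): 10 bp
  [116,141): 25 bp
  [141,151): 10 bp
  [151,163): 12 bp
  [163,171): 8 bp
  [171,184): 13 bp
  [184,198): 14 bp
  [198,207): 9 bp
  [207,216): 9 bp
  [216,224): 8 bp
  [224,230): 6 bp
  [230,242): 12 bp
  [242,268): 26 bp
  [268,281): 13 bp

[3,5,6,7,7,8,8,8,9,9,9,9,10,10,10,10,10,11,12,12,13,13,14,17,25,26]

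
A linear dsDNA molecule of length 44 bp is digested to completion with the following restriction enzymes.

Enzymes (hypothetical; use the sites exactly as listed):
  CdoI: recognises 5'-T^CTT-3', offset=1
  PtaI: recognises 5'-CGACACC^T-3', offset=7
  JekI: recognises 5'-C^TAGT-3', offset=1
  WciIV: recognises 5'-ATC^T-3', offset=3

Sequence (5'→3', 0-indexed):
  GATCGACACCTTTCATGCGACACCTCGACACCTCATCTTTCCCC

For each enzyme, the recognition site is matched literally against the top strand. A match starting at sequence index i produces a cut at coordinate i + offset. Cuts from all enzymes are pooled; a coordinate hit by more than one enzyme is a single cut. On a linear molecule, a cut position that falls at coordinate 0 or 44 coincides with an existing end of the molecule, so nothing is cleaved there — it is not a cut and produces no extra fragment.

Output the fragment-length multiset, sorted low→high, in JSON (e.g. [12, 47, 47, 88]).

Site scan:
  CdoI (TCTT, off=1): starts [35] → cuts [36]
  PtaI (CGACACCT, off=7): starts [3, 17, 25] → cuts [10, 24, 32]
  JekI (CTAGT, off=1): no sites
  WciIV (ATCT, off=3): starts [34] → cuts [37]

All cut coordinates (distinct, sorted): [10, 24, 32, 36, 37]

Fragment lengths:
  [0,10): 10 bp
  [10,24): 14 bp
  [24,32): 8 bp
  [32,36): 4 bp
  [36,37): 1 bp
  [37,44): 7 bp

[1,4,7,8,10,14]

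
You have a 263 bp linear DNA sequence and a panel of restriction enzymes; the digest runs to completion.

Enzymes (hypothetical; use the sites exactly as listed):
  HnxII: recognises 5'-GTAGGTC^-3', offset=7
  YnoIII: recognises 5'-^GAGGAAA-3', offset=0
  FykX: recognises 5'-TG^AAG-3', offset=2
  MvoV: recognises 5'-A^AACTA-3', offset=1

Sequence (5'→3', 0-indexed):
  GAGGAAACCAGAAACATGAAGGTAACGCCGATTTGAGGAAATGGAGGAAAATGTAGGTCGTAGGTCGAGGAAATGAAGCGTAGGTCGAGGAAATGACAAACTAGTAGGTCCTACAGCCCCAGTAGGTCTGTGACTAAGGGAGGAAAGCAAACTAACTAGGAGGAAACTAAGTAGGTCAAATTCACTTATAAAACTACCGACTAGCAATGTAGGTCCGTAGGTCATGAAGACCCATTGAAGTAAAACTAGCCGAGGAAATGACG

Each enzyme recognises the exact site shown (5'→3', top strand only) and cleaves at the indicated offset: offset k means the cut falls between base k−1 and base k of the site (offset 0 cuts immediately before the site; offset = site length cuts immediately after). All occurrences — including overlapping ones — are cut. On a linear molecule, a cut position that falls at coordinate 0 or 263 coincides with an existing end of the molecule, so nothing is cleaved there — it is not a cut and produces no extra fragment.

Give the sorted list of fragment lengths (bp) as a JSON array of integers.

[3,5,6,7,8,8,9,9,10,10,11,11,11,12,12,12,13,14,16,16,18,18,24]

Scan for sites:
  HnxII (GTAGGTC, off=7): starts [52, 59, 79, 103, 121, 170, 208, 216] → cuts [59, 66, 86, 110, 128, 177, 215, 223]
  YnoIII (GAGGAAA, off=0): starts [0, 34, 43, 66, 86, 139, 159, 251] → cuts [34, 43, 66, 86, 139, 159, 251] (position 0 is a terminus of the linear molecule — no cut)
  FykX (TGAAG, off=2): starts [16, 73, 224, 235] → cuts [18, 75, 226, 237]
  MvoV (AAACTA, off=1): starts [97, 148, 163, 190, 242] → cuts [98, 149, 164, 191, 243]

All cut coordinates (distinct, sorted): [18, 34, 43, 59, 66, 75, 86, 98, 110, 128, 139, 149, 159, 164, 177, 191, 215, 223, 226, 237, 243, 251]

Fragment lengths:
  [0,18): 18 bp
  [18,34): 16 bp
  [34,43): 9 bp
  [43,59): 16 bp
  [59,66): 7 bp
  [66,75): 9 bp
  [75,86): 11 bp
  [86,98): 12 bp
  [98,110): 12 bp
  [110,128): 18 bp
  [128,139): 11 bp
  [139,149): 10 bp
  [149,159): 10 bp
  [159,164): 5 bp
  [164,177): 13 bp
  [177,191): 14 bp
  [191,215): 24 bp
  [215,223): 8 bp
  [223,226): 3 bp
  [226,237): 11 bp
  [237,243): 6 bp
  [243,251): 8 bp
  [251,263): 12 bp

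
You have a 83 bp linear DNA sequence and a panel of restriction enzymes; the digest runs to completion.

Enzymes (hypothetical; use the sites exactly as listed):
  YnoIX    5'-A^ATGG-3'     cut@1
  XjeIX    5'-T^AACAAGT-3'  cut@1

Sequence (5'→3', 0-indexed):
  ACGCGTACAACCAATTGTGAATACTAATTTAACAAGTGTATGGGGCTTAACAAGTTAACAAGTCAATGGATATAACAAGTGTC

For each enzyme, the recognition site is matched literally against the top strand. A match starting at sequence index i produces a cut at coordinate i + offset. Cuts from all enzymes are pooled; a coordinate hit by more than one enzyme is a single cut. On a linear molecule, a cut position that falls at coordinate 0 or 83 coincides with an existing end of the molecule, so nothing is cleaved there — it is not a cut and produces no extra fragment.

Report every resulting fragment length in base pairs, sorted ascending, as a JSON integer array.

[8,8,9,10,18,30]

Scan for sites:
  YnoIX (AATGG, off=1): starts [64] → cuts [65]
  XjeIX (TAACAAGT, off=1): starts [29, 47, 55, 72] → cuts [30, 48, 56, 73]

Pooled cuts: [30, 48, 56, 65, 73]

Fragments:
  [0,30): 30 bp
  [30,48): 18 bp
  [48,56): 8 bp
  [56,65): 9 bp
  [65,73): 8 bp
  [73,83): 10 bp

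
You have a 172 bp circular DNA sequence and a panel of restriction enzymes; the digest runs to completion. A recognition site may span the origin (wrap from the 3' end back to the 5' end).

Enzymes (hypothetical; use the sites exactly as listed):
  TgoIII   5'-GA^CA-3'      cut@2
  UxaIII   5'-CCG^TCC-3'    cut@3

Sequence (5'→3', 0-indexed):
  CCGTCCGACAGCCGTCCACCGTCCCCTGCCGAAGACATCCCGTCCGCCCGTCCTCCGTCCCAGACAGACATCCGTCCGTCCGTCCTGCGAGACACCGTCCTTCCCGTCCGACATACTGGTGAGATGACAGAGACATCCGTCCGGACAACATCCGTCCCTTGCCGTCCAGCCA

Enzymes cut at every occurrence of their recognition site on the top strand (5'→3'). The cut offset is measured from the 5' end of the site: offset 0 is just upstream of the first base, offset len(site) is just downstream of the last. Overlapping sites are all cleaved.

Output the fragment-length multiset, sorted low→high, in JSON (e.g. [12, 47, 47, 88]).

Per-enzyme occurrences:
  TgoIII GACA/2: at [6, 33, 62, 66, 90, 109, 125, 131, 143] ⇒ [8, 35, 64, 68, 92, 111, 127, 133, 145]
  UxaIII CCGTCC/3: at [0, 11, 18, 39, 47, 54, 71, 75, 79, 94, 103, 136, 151, 161] ⇒ [3, 14, 21, 42, 50, 57, 74, 78, 82, 97, 106, 139, 154, 164]

Pooled cuts: [3, 8, 14, 21, 35, 42, 50, 57, 64, 68, 74, 78, 82, 92, 97, 106, 111, 127, 133, 139, 145, 154, 164]

Fragments:
  3→8: 5 bp
  8→14: 6 bp
  14→21: 7 bp
  21→35: 14 bp
  35→42: 7 bp
  42→50: 8 bp
  50→57: 7 bp
  57→64: 7 bp
  64→68: 4 bp
  68→74: 6 bp
  74→78: 4 bp
  78→82: 4 bp
  82→92: 10 bp
  92→97: 5 bp
  97→106: 9 bp
  106→111: 5 bp
  111→127: 16 bp
  127→133: 6 bp
  133→139: 6 bp
  139→145: 6 bp
  145→154: 9 bp
  154→164: 10 bp
  164→3 (wrap): 172-164+3 = 11 bp

[4,4,4,5,5,5,6,6,6,6,6,7,7,7,7,8,9,9,10,10,11,14,16]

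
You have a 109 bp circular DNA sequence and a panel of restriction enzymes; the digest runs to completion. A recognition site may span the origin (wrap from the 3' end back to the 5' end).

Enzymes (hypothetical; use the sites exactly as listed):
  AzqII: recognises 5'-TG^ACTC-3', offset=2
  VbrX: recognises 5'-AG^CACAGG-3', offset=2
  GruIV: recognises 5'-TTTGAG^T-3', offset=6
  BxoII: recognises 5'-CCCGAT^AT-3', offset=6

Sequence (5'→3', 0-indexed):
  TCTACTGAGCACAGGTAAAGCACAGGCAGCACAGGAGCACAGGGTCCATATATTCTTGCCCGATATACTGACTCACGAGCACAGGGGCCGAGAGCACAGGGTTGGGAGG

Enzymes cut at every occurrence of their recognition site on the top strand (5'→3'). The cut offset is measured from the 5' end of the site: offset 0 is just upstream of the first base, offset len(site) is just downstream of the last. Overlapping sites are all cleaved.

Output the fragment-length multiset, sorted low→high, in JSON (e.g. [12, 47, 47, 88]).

Site scan:
  AzqII TGACTC/2: at [68] ⇒ [70]
  VbrX AGCACAGG/2: at [7, 18, 27, 35, 77, 92] ⇒ [9, 20, 29, 37, 79, 94]
  GruIV (TTTGAGT, off=6): no sites
  BxoII CCCGATAT/6: at [58] ⇒ [64]

All cut coordinates (distinct, sorted): [9, 20, 29, 37, 64, 70, 79, 94]

Fragment lengths:
  9→20: 11 bp
  20→29: 9 bp
  29→37: 8 bp
  37→64: 27 bp
  64→70: 6 bp
  70→79: 9 bp
  79→94: 15 bp
  94→9 (wrap): 109-94+9 = 24 bp

[6,8,9,9,11,15,24,27]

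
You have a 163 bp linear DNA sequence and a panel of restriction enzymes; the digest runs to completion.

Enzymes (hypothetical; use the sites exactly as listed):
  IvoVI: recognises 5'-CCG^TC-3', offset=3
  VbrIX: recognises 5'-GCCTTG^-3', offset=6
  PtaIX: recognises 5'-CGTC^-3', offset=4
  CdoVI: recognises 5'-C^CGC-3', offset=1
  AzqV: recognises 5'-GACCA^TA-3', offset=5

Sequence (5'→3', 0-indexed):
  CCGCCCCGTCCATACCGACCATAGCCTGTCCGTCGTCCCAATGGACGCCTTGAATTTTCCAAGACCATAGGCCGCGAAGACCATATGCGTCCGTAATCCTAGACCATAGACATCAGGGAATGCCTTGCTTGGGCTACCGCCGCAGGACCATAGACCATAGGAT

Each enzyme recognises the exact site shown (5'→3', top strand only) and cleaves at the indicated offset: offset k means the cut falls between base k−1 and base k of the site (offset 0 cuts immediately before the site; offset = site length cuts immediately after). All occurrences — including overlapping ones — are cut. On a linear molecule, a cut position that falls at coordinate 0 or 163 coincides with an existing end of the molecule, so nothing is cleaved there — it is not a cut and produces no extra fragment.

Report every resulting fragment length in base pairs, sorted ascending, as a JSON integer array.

Per-enzyme occurrences:
  IvoVI CCGTC/3: at [5, 29] ⇒ [8, 32]
  VbrIX GCCTTG/6: at [46, 121] ⇒ [52, 127]
  PtaIX CGTC/4: at [6, 30, 33, 87] ⇒ [10, 34, 37, 91]
  CdoVI CCGC/1: at [0, 71, 136, 139] ⇒ [1, 72, 137, 140]
  AzqV GACCATA/5: at [16, 62, 78, 101, 145, 152] ⇒ [21, 67, 83, 106, 150, 157]

Pooled cuts: [1, 8, 10, 21, 32, 34, 37, 52, 67, 72, 83, 91, 106, 127, 137, 140, 150, 157]

Fragments:
  [0,1): 1 bp
  [1,8): 7 bp
  [8,10): 2 bp
  [10,21): 11 bp
  [21,32): 11 bp
  [32,34): 2 bp
  [34,37): 3 bp
  [37,52): 15 bp
  [52,67): 15 bp
  [67,72): 5 bp
  [72,83): 11 bp
  [83,91): 8 bp
  [91,106): 15 bp
  [106,127): 21 bp
  [127,137): 10 bp
  [137,140): 3 bp
  [140,150): 10 bp
  [150,157): 7 bp
  [157,163): 6 bp

[1,2,2,3,3,5,6,7,7,8,10,10,11,11,11,15,15,15,21]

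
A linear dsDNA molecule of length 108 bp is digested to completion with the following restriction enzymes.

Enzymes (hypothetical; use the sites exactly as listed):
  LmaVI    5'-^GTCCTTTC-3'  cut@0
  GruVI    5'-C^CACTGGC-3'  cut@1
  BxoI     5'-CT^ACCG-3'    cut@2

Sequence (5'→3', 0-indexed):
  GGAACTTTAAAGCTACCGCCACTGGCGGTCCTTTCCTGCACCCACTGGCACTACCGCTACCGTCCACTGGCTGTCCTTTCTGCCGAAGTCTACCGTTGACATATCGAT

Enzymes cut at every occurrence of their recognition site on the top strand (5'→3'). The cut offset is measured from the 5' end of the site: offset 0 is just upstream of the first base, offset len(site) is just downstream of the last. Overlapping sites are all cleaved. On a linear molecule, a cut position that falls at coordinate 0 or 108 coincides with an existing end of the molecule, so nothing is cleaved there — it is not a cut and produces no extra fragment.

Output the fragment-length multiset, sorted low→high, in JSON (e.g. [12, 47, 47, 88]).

Site scan:
  LmaVI (GTCCTTTC, off=0): starts [27, 72] → cuts [27, 72]
  GruVI (CCACTGGC, off=1): starts [18, 41, 63] → cuts [19, 42, 64]
  BxoI (CTACCG, off=2): starts [12, 50, 56, 89] → cuts [14, 52, 58, 91]

All cut coordinates (distinct, sorted): [14, 19, 27, 42, 52, 58, 64, 72, 91]

Fragment lengths:
  [0,14): 14 bp
  [14,19): 5 bp
  [19,27): 8 bp
  [27,42): 15 bp
  [42,52): 10 bp
  [52,58): 6 bp
  [58,64): 6 bp
  [64,72): 8 bp
  [72,91): 19 bp
  [91,108): 17 bp

[5,6,6,8,8,10,14,15,17,19]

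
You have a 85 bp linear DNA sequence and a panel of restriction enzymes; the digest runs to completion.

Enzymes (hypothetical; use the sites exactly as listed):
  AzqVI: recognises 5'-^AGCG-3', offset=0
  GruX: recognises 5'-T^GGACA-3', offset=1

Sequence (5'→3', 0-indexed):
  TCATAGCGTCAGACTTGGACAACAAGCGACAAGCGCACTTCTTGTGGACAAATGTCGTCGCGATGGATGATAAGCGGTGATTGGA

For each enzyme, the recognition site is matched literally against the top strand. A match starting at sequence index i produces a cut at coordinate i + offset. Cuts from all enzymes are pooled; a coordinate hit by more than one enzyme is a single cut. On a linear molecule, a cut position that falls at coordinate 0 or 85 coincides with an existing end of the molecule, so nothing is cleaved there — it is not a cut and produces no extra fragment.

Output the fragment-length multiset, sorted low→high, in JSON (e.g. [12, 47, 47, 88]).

Scan for sites:
  AzqVI (AGCG, off=0): starts [4, 24, 31, 72] → cuts [4, 24, 31, 72]
  GruX (TGGACA, off=1): starts [15, 44] → cuts [16, 45]

Pooled cuts: [4, 16, 24, 31, 45, 72]

Fragment lengths:
  [0,4): 4 bp
  [4,16): 12 bp
  [16,24): 8 bp
  [24,31): 7 bp
  [31,45): 14 bp
  [45,72): 27 bp
  [72,85): 13 bp

[4,7,8,12,13,14,27]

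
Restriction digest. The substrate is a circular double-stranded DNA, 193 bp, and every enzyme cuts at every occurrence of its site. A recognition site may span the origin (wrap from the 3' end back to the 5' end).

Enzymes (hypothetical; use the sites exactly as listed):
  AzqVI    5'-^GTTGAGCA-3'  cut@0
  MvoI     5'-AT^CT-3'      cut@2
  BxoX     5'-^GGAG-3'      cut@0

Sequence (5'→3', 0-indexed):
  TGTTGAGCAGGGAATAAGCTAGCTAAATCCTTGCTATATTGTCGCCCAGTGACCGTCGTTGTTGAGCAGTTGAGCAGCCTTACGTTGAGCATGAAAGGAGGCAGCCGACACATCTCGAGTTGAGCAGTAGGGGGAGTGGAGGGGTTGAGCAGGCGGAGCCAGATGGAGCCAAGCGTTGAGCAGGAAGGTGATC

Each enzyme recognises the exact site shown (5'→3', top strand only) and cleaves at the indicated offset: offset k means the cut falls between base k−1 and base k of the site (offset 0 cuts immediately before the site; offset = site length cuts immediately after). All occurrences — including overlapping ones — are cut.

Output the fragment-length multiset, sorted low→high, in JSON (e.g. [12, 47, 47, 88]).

Site scan:
  AzqVI (GTTGAGCA, off=0): starts [1, 60, 68, 83, 118, 143, 174] → cuts [1, 60, 68, 83, 118, 143, 174]
  MvoI (ATCT, off=2): starts [111, 190] → cuts [113, 192]
  BxoX (GGAG, off=0): starts [96, 132, 137, 154, 164] → cuts [96, 132, 137, 154, 164]

Pooled cuts: [1, 60, 68, 83, 96, 113, 118, 132, 137, 143, 154, 164, 174, 192]

Fragments:
  1→60: 59 bp
  60→68: 8 bp
  68→83: 15 bp
  83→96: 13 bp
  96→113: 17 bp
  113→118: 5 bp
  118→132: 14 bp
  132→137: 5 bp
  137→143: 6 bp
  143→154: 11 bp
  154→164: 10 bp
  164→174: 10 bp
  174→192: 18 bp
  192→1 (wrap): 193-192+1 = 2 bp

[2,5,5,6,8,10,10,11,13,14,15,17,18,59]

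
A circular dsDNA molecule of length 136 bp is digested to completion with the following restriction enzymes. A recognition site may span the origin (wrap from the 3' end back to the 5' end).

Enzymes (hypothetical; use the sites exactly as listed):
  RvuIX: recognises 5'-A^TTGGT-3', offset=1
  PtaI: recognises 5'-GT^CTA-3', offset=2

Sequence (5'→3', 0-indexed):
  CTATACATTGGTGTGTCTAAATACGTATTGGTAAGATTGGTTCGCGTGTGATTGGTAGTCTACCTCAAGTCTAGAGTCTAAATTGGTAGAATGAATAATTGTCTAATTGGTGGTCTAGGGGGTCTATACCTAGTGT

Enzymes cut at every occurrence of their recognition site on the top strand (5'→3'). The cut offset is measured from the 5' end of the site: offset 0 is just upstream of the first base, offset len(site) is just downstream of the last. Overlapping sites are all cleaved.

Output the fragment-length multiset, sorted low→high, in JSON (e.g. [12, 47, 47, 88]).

[4,5,7,7,8,8,9,9,9,11,11,13,15,20]

Site scan:
  RvuIX ATTGGT/1: at [6, 26, 35, 50, 81, 105] ⇒ [7, 27, 36, 51, 82, 106]
  PtaI GTCTA/2: at [14, 57, 68, 75, 100, 112, 121, 134] ⇒ [0, 16, 59, 70, 77, 102, 114, 123]

All cut coordinates (distinct, sorted): [0, 7, 16, 27, 36, 51, 59, 70, 77, 82, 102, 106, 114, 123]

Fragment lengths:
  0→7: 7 bp
  7→16: 9 bp
  16→27: 11 bp
  27→36: 9 bp
  36→51: 15 bp
  51→59: 8 bp
  59→70: 11 bp
  70→77: 7 bp
  77→82: 5 bp
  82→102: 20 bp
  102→106: 4 bp
  106→114: 8 bp
  114→123: 9 bp
  123→0 (wrap): 136-123+0 = 13 bp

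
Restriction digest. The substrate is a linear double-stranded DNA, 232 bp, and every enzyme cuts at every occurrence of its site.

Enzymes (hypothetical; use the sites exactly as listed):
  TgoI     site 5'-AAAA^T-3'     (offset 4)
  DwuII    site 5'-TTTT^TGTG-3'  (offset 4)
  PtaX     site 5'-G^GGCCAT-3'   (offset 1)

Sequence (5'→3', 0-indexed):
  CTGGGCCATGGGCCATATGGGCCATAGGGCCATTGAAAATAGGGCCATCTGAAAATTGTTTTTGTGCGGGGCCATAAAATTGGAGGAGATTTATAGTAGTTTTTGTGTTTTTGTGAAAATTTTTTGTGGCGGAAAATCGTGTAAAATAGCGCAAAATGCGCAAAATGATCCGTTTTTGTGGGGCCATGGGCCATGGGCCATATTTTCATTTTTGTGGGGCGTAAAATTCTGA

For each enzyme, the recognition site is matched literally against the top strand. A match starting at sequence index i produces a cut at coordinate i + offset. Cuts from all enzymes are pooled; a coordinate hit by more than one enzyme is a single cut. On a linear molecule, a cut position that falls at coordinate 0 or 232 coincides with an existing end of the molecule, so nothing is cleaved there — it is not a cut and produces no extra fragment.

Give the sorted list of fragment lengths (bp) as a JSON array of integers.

[3,3,5,5,6,7,7,7,7,7,8,8,8,9,9,10,10,10,11,12,12,13,14,17,24]

Site scan:
  TgoI (AAAAT, off=4): starts [35, 51, 75, 115, 132, 142, 152, 161, 222] → cuts [39, 55, 79, 119, 136, 146, 156, 165, 226]
  DwuII (TTTTTGTG, off=4): starts [58, 99, 107, 120, 172, 208] → cuts [62, 103, 111, 124, 176, 212]
  PtaX (GGGCCAT, off=1): starts [2, 9, 18, 26, 41, 68, 180, 187, 194] → cuts [3, 10, 19, 27, 42, 69, 181, 188, 195]

All cut coordinates (distinct, sorted): [3, 10, 19, 27, 39, 42, 55, 62, 69, 79, 103, 111, 119, 124, 136, 146, 156, 165, 176, 181, 188, 195, 212, 226]

Fragment lengths:
  [0,3): 3 bp
  [3,10): 7 bp
  [10,19): 9 bp
  [19,27): 8 bp
  [27,39): 12 bp
  [39,42): 3 bp
  [42,55): 13 bp
  [55,62): 7 bp
  [62,69): 7 bp
  [69,79): 10 bp
  [79,103): 24 bp
  [103,111): 8 bp
  [111,119): 8 bp
  [119,124): 5 bp
  [124,136): 12 bp
  [136,146): 10 bp
  [146,156): 10 bp
  [156,165): 9 bp
  [165,176): 11 bp
  [176,181): 5 bp
  [181,188): 7 bp
  [188,195): 7 bp
  [195,212): 17 bp
  [212,226): 14 bp
  [226,232): 6 bp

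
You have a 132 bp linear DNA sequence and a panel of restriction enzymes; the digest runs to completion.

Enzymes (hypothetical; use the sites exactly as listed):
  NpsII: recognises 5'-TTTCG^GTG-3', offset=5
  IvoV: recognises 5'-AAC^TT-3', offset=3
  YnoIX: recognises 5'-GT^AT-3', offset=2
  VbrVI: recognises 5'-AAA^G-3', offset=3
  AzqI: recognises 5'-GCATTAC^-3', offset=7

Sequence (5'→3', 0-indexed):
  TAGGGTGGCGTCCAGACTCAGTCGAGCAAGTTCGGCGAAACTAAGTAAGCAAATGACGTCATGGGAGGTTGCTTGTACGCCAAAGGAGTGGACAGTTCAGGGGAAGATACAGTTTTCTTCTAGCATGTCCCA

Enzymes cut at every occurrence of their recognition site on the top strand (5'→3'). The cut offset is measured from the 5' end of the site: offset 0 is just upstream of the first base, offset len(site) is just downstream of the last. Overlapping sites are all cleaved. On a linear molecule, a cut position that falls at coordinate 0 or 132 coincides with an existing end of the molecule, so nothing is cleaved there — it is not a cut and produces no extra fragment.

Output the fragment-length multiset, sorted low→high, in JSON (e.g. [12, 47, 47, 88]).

Scan for sites:
  NpsII (TTTCGGTG, off=5): no sites
  IvoV (AACTT, off=3): no sites
  YnoIX (GTAT, off=2): no sites
  VbrVI AAAG/3: at [81] ⇒ [84]
  AzqI (GCATTAC, off=7): no sites

All cut coordinates (distinct, sorted): [84]

Fragment lengths:
  [0,84): 84 bp
  [84,132): 48 bp

[48,84]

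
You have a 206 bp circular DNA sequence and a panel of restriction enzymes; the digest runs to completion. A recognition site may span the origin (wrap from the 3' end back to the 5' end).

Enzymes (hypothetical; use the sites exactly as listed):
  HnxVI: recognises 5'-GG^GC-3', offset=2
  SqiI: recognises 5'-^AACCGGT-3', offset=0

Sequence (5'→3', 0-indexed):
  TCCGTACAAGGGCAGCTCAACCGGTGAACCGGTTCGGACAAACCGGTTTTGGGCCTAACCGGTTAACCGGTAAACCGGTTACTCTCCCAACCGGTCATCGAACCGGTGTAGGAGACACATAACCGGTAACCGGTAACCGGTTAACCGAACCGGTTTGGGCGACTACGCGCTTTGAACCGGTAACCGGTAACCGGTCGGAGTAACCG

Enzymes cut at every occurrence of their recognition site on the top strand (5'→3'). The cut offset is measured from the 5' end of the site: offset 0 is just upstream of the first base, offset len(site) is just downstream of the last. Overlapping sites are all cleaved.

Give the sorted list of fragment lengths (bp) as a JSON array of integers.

Scan for sites:
  HnxVI GGGC/2: at [9, 50, 156] ⇒ [11, 52, 158]
  SqiI AACCGGT/0: at [18, 26, 40, 56, 64, 72, 88, 100, 120, 127, 134, 147, 174, 181, 188] ⇒ [18, 26, 40, 56, 64, 72, 88, 100, 120, 127, 134, 147, 174, 181, 188]

All cut coordinates (distinct, sorted): [11, 18, 26, 40, 52, 56, 64, 72, 88, 100, 120, 127, 134, 147, 158, 174, 181, 188]

Fragments:
  11→18: 7 bp
  18→26: 8 bp
  26→40: 14 bp
  40→52: 12 bp
  52→56: 4 bp
  56→64: 8 bp
  64→72: 8 bp
  72→88: 16 bp
  88→100: 12 bp
  100→120: 20 bp
  120→127: 7 bp
  127→134: 7 bp
  134→147: 13 bp
  147→158: 11 bp
  158→174: 16 bp
  174→181: 7 bp
  181→188: 7 bp
  188→11 (wrap): 206-188+11 = 29 bp

[4,7,7,7,7,7,8,8,8,11,12,12,13,14,16,16,20,29]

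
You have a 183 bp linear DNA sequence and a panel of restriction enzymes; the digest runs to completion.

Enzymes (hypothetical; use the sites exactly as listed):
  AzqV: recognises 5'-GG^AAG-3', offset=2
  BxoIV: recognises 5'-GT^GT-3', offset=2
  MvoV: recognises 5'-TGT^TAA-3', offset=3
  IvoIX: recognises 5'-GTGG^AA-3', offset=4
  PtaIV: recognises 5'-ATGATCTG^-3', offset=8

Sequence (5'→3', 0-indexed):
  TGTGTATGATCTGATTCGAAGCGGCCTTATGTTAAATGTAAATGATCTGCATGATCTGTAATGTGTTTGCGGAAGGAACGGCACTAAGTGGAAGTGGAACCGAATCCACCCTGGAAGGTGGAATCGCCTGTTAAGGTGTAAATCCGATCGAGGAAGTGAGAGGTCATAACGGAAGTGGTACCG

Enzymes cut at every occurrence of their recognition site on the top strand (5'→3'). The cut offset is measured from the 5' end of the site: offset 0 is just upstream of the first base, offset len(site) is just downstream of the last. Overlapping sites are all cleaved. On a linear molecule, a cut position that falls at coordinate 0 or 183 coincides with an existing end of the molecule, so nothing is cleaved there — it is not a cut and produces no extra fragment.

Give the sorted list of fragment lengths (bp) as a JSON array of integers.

Site scan:
  AzqV (GGAAG, off=2): starts [70, 89, 112, 151, 170] → cuts [72, 91, 114, 153, 172]
  BxoIV (GTGT, off=2): starts [1, 62, 135] → cuts [3, 64, 137]
  MvoV (TGTTAA, off=3): starts [29, 128] → cuts [32, 131]
  IvoIX (GTGGAA, off=4): starts [87, 93, 117] → cuts [91, 97, 121]
  PtaIV (ATGATCTG, off=8): starts [5, 41, 50] → cuts [13, 49, 58]

All cut coordinates (distinct, sorted): [3, 13, 32, 49, 58, 64, 72, 91, 97, 114, 121, 131, 137, 153, 172]

Fragments:
  [0,3): 3 bp
  [3,13): 10 bp
  [13,32): 19 bp
  [32,49): 17 bp
  [49,58): 9 bp
  [58,64): 6 bp
  [64,72): 8 bp
  [72,91): 19 bp
  [91,97): 6 bp
  [97,114): 17 bp
  [114,121): 7 bp
  [121,131): 10 bp
  [131,137): 6 bp
  [137,153): 16 bp
  [153,172): 19 bp
  [172,183): 11 bp

[3,6,6,6,7,8,9,10,10,11,16,17,17,19,19,19]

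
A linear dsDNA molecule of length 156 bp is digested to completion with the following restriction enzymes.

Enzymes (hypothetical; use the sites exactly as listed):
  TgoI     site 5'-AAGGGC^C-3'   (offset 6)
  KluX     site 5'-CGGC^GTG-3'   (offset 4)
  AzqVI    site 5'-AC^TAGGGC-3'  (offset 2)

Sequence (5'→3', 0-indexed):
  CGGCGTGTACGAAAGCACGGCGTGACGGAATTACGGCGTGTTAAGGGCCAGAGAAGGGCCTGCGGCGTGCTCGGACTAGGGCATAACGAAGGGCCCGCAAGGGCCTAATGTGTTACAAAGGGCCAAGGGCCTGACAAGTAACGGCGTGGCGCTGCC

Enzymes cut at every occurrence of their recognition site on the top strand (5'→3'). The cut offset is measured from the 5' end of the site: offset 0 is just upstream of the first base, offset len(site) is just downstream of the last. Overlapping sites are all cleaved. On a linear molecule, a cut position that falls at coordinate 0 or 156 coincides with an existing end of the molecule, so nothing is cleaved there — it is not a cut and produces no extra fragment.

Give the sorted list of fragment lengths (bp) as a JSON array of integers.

[4,7,7,10,10,11,11,11,15,16,17,18,19]

Scan for sites:
  TgoI AAGGGCC/6: at [42, 53, 88, 98, 117, 124] ⇒ [48, 59, 94, 104, 123, 130]
  KluX CGGCGTG/4: at [0, 17, 33, 62, 141] ⇒ [4, 21, 37, 66, 145]
  AzqVI ACTAGGGC/2: at [74] ⇒ [76]

All cut coordinates (distinct, sorted): [4, 21, 37, 48, 59, 66, 76, 94, 104, 123, 130, 145]

Fragment lengths:
  [0,4): 4 bp
  [4,21): 17 bp
  [21,37): 16 bp
  [37,48): 11 bp
  [48,59): 11 bp
  [59,66): 7 bp
  [66,76): 10 bp
  [76,94): 18 bp
  [94,104): 10 bp
  [104,123): 19 bp
  [123,130): 7 bp
  [130,145): 15 bp
  [145,156): 11 bp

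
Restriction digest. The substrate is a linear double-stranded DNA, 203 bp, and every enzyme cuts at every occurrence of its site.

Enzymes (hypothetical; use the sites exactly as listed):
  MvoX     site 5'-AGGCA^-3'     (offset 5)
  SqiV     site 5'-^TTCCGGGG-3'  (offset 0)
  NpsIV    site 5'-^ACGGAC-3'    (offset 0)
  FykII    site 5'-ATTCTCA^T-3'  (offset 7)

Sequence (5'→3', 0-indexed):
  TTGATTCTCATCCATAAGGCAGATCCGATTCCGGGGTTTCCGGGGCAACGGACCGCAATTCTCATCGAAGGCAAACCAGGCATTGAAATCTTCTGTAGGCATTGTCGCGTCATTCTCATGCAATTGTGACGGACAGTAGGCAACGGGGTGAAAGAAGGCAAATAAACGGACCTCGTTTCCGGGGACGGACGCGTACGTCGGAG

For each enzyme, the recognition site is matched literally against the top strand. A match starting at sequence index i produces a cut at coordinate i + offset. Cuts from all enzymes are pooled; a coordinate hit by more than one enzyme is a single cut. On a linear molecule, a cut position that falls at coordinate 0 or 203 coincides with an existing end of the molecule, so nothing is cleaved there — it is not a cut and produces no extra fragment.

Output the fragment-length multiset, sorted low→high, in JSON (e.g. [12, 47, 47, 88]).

[5,7,8,9,9,9,10,10,10,11,11,14,17,17,18,19,19]

Scan for sites:
  MvoX AGGCA/5: at [16, 68, 77, 96, 137, 155] ⇒ [21, 73, 82, 101, 142, 160]
  SqiV TTCCGGGG/0: at [28, 37, 176] ⇒ [28, 37, 176]
  NpsIV ACGGAC/0: at [47, 128, 165, 184] ⇒ [47, 128, 165, 184]
  FykII ATTCTCAT/7: at [3, 57, 111] ⇒ [10, 64, 118]

All cut coordinates (distinct, sorted): [10, 21, 28, 37, 47, 64, 73, 82, 101, 118, 128, 142, 160, 165, 176, 184]

Fragments:
  [0,10): 10 bp
  [10,21): 11 bp
  [21,28): 7 bp
  [28,37): 9 bp
  [37,47): 10 bp
  [47,64): 17 bp
  [64,73): 9 bp
  [73,82): 9 bp
  [82,101): 19 bp
  [101,118): 17 bp
  [118,128): 10 bp
  [128,142): 14 bp
  [142,160): 18 bp
  [160,165): 5 bp
  [165,176): 11 bp
  [176,184): 8 bp
  [184,203): 19 bp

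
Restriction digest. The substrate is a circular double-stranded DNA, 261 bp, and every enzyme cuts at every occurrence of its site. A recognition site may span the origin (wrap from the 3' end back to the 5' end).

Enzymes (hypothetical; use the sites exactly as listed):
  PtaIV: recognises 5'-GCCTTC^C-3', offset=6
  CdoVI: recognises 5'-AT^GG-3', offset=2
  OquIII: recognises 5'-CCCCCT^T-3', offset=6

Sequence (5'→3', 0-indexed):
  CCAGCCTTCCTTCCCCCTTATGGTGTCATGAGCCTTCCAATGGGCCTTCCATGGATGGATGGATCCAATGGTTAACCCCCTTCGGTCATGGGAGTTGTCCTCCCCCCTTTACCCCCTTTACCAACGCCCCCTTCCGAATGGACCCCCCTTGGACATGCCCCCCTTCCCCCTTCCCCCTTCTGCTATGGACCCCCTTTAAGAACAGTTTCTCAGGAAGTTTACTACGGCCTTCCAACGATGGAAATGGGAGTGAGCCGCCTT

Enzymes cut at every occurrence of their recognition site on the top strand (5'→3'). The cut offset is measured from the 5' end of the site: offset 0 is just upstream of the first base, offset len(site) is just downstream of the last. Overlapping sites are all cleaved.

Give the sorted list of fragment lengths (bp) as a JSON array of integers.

Scan for sites:
  PtaIV GCCTTCC/6: at [3, 31, 43, 226, 256] ⇒ [1, 9, 37, 49, 232]
  CdoVI ATGG/2: at [19, 39, 50, 54, 58, 67, 87, 137, 184, 237, 243] ⇒ [21, 41, 52, 56, 60, 69, 89, 139, 186, 239, 245]
  OquIII CCCCCTT/6: at [12, 75, 102, 111, 126, 143, 158, 165, 172, 189] ⇒ [18, 81, 108, 117, 132, 149, 164, 171, 178, 195]

Pooled cuts: [1, 9, 18, 21, 37, 41, 49, 52, 56, 60, 69, 81, 89, 108, 117, 132, 139, 149, 164, 171, 178, 186, 195, 232, 239, 245]

Fragment lengths:
  1→9: 8 bp
  9→18: 9 bp
  18→21: 3 bp
  21→37: 16 bp
  37→41: 4 bp
  41→49: 8 bp
  49→52: 3 bp
  52→56: 4 bp
  56→60: 4 bp
  60→69: 9 bp
  69→81: 12 bp
  81→89: 8 bp
  89→108: 19 bp
  108→117: 9 bp
  117→132: 15 bp
  132→139: 7 bp
  139→149: 10 bp
  149→164: 15 bp
  164→171: 7 bp
  171→178: 7 bp
  178→186: 8 bp
  186→195: 9 bp
  195→232: 37 bp
  232→239: 7 bp
  239→245: 6 bp
  245→1 (wrap): 261-245+1 = 17 bp

[3,3,4,4,4,6,7,7,7,7,8,8,8,8,9,9,9,9,10,12,15,15,16,17,19,37]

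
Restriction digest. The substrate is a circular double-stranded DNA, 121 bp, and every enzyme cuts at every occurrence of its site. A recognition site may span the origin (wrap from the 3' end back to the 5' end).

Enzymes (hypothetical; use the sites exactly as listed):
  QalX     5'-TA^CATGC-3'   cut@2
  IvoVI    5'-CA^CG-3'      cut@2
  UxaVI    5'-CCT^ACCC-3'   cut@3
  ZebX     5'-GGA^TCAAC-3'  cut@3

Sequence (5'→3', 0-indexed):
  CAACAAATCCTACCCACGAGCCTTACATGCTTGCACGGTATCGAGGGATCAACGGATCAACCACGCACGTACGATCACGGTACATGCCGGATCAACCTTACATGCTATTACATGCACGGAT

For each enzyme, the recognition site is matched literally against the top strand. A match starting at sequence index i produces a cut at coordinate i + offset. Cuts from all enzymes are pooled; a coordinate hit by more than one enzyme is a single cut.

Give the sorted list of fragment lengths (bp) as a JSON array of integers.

Scan for sites:
  QalX TACATGC/2: at [23, 80, 98, 108] ⇒ [25, 82, 100, 110]
  IvoVI CACG/2: at [14, 33, 61, 65, 75, 114] ⇒ [16, 35, 63, 67, 77, 116]
  UxaVI CCTACCC/3: at [8] ⇒ [11]
  ZebX GGATCAAC/3: at [45, 53, 88, 117] ⇒ [48, 56, 91, 120]

Pooled cuts: [11, 16, 25, 35, 48, 56, 63, 67, 77, 82, 91, 100, 110, 116, 120]

Fragments:
  11→16: 5 bp
  16→25: 9 bp
  25→35: 10 bp
  35→48: 13 bp
  48→56: 8 bp
  56→63: 7 bp
  63→67: 4 bp
  67→77: 10 bp
  77→82: 5 bp
  82→91: 9 bp
  91→100: 9 bp
  100→110: 10 bp
  110→116: 6 bp
  116→120: 4 bp
  120→11 (wrap): 121-120+11 = 12 bp

[4,4,5,5,6,7,8,9,9,9,10,10,10,12,13]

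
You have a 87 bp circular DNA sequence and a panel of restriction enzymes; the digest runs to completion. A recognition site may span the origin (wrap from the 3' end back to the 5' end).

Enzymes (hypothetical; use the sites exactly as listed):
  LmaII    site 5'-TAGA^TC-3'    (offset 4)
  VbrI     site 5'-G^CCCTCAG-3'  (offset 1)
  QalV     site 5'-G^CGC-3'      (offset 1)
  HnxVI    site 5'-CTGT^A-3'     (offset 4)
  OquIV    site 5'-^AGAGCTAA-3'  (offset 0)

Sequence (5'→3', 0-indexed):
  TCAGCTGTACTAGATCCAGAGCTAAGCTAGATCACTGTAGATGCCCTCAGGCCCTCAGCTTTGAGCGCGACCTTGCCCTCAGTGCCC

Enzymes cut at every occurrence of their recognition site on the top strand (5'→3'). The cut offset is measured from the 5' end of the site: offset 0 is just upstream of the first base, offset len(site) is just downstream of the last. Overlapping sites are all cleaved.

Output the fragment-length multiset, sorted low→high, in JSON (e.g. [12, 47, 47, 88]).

[3,5,6,7,8,9,10,11,14,14]

Site scan:
  LmaII (TAGATC, off=4): starts [10, 27] → cuts [14, 31]
  VbrI (GCCCTCAG, off=1): starts [42, 50, 74, 83] → cuts [43, 51, 75, 84]
  QalV (GCGC, off=1): starts [64] → cuts [65]
  HnxVI (CTGTA, off=4): starts [4, 34] → cuts [8, 38]
  OquIV (AGAGCTAA, off=0): starts [17] → cuts [17]

All cut coordinates (distinct, sorted): [8, 14, 17, 31, 38, 43, 51, 65, 75, 84]

Fragments:
  8→14: 6 bp
  14→17: 3 bp
  17→31: 14 bp
  31→38: 7 bp
  38→43: 5 bp
  43→51: 8 bp
  51→65: 14 bp
  65→75: 10 bp
  75→84: 9 bp
  84→8 (wrap): 87-84+8 = 11 bp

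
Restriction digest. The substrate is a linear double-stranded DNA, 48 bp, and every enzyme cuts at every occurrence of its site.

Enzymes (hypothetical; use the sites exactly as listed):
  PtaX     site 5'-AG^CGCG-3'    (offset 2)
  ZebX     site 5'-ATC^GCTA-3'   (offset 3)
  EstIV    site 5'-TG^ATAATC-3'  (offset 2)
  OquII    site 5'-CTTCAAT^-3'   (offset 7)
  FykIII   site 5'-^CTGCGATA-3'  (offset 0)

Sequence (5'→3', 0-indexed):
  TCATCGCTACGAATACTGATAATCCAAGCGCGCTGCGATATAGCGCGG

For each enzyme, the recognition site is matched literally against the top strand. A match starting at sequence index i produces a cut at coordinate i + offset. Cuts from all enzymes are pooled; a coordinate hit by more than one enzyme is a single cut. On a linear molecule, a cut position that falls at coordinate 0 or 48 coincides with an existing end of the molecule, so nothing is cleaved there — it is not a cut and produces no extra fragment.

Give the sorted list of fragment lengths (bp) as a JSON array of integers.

Scan for sites:
  PtaX (AGCGCG, off=2): starts [26, 41] → cuts [28, 43]
  ZebX (ATCGCTA, off=3): starts [2] → cuts [5]
  EstIV (TGATAATC, off=2): starts [16] → cuts [18]
  OquII (CTTCAAT, off=7): no sites
  FykIII (CTGCGATA, off=0): starts [32] → cuts [32]

Pooled cuts: [5, 18, 28, 32, 43]

Fragment lengths:
  [0,5): 5 bp
  [5,18): 13 bp
  [18,28): 10 bp
  [28,32): 4 bp
  [32,43): 11 bp
  [43,48): 5 bp

[4,5,5,10,11,13]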